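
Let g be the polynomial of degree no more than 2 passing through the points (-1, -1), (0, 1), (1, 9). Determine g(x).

g(x) = 3x^2 + 5x + 1

Write g(x) = ax^2 + bx + c. Substituting each data point gives a linear system:
  a - b + c = -1
  c = 1
  a + b + c = 9
Solving the system yields a = 3, b = 5, c = 1.
So g(x) = 3x² + 5x + 1.
Check: g(-1) = -1. ✓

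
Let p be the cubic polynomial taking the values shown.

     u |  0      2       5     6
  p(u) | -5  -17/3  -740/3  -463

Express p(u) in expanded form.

Write p(u) = au^3 + bu^2 + cu + d. Substituting each data point gives a linear system:
  d = -5
  8a + 4b + 2c + d = -17/3
  125a + 25b + 5c + d = -740/3
  216a + 36b + 6c + d = -463
Solving the system yields a = -3, b = 5, c = 5/3, d = -5.
So p(u) = -3u^3 + 5u^2 + (5/3)u - 5.
Check: p(5) = -740/3. ✓

p(u) = -3u^3 + 5u^2 + (5/3)u - 5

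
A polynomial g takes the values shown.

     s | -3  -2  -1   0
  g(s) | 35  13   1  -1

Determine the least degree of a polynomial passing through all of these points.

2

Forward differences of the values at s = -3, -2, -1, 0:
  g  : 35  13  1  -1
  Δ  : -22  -12  -2
  Δ^2: 10  10
  Δ^3: 0
The second differences are constant (10) and nonzero, while all higher differences vanish, so the minimal degree is 2.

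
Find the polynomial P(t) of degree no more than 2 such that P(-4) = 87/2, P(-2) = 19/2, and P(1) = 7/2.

P(t) = 3t^2 + t - 1/2

Write P(t) = at^2 + bt + c. Substituting each data point gives a linear system:
  16a - 4b + c = 87/2
  4a - 2b + c = 19/2
  a + b + c = 7/2
Solving the system yields a = 3, b = 1, c = -1/2.
So P(t) = 3t^2 + t - 1/2.
Check: P(1) = 7/2. ✓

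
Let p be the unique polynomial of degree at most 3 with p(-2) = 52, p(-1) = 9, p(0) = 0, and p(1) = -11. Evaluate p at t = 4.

Using the Lagrange interpolation formula with nodes -2, -1, 0, 1:
  L_0(t) = (t + 1)t(t - 1) / -6
  L_1(t) = (t + 2)t(t - 1) / 2
  L_2(t) = (t + 2)(t + 1)(t - 1) / -2
  L_3(t) = (t + 2)(t + 1)t / 6
Then p(t) = 52·L_0(t) + 9·L_1(t) + 0·L_2(t) - 11·L_3(t).
Expanding and collecting terms gives p(t) = -6t³ - t² - 4t.
Evaluating at t = 4: p(4) = -416.

-416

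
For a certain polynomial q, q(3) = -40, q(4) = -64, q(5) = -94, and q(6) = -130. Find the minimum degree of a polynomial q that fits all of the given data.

Forward differences of the values at x = 3, 4, 5, 6:
  q  : -40  -64  -94  -130
  Δ  : -24  -30  -36
  Δ^2: -6  -6
  Δ^3: 0
The second differences are constant (-6) and nonzero, while all higher differences vanish, so the minimal degree is 2.

2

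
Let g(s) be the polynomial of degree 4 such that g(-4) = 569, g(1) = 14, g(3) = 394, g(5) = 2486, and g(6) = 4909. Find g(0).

Write g(s) = as^4 + bs^3 + cs^2 + ds + e. Substituting each data point gives a linear system:
  256a - 64b + 16c - 4d + e = 569
  a + b + c + d + e = 14
  81a + 27b + 9c + 3d + e = 394
  625a + 125b + 25c + 5d + e = 2486
  1296a + 216b + 36c + 6d + e = 4909
Solving the system yields a = 3, b = 4, c = 4, d = 2, e = 1.
So g(s) = 3s^4 + 4s^3 + 4s^2 + 2s + 1.
Then g(0) = 1.

1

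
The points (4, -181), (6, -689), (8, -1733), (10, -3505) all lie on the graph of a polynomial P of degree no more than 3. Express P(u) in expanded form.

P(u) = -4u^3 + 5u^2 - 5

Write P(u) = au^3 + bu^2 + cu + d. Substituting each data point gives a linear system:
  64a + 16b + 4c + d = -181
  216a + 36b + 6c + d = -689
  512a + 64b + 8c + d = -1733
  1000a + 100b + 10c + d = -3505
Solving the system yields a = -4, b = 5, c = 0, d = -5.
So P(u) = -4u^3 + 5u^2 - 5.
Check: P(8) = -1733. ✓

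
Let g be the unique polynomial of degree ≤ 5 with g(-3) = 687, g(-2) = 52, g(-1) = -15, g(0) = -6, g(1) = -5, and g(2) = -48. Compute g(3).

Using the Lagrange interpolation formula with nodes -3, -2, -1, 0, 1, 2:
  L_0(x) = (x + 2)(x + 1)x(x - 1)(x - 2) / -120
  L_1(x) = (x + 3)(x + 1)x(x - 1)(x - 2) / 24
  L_2(x) = (x + 3)(x + 2)x(x - 1)(x - 2) / -12
  L_3(x) = (x + 3)(x + 2)(x + 1)(x - 1)(x - 2) / 12
  L_4(x) = (x + 3)(x + 2)(x + 1)x(x - 2) / -24
  L_5(x) = (x + 3)(x + 2)(x + 1)x(x - 1) / 120
Then g(x) = 687·L_0(x) + 52·L_1(x) - 15·L_2(x) - 6·L_3(x) - 5·L_4(x) - 48·L_5(x).
Expanding and collecting terms gives g(x) = -3x^5 + 2x^4 + 5x^3 - 6x^2 + 3x - 6.
Evaluating at x = 3: g(3) = -483.

-483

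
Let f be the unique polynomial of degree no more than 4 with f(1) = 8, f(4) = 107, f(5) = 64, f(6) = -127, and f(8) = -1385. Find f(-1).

Using the Lagrange interpolation formula with nodes 1, 4, 5, 6, 8:
  L_0(t) = (t - 4)(t - 5)(t - 6)(t - 8) / 420
  L_1(t) = (t - 1)(t - 5)(t - 6)(t - 8) / -24
  L_2(t) = (t - 1)(t - 4)(t - 6)(t - 8) / 12
  L_3(t) = (t - 1)(t - 4)(t - 5)(t - 8) / -20
  L_4(t) = (t - 1)(t - 4)(t - 5)(t - 6) / 168
Then f(t) = 8·L_0(t) + 107·L_1(t) + 64·L_2(t) - 127·L_3(t) - 1385·L_4(t).
Expanding and collecting terms gives f(t) = -t⁴ + 5t³ + 2t² + 3t - 1.
Evaluating at t = -1: f(-1) = -8.

-8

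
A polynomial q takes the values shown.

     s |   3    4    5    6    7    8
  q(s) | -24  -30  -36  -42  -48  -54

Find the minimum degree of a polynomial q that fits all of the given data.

1

Forward differences of the values at s = 3, 4, 5, 6, 7, 8:
  q  : -24  -30  -36  -42  -48  -54
  Δ  : -6  -6  -6  -6  -6
  Δ^2: 0  0  0  0
  Δ^3: 0  0  0
  Δ^4: 0  0
  Δ^5: 0
The first differences are constant (-6) and nonzero, while all higher differences vanish, so the minimal degree is 1.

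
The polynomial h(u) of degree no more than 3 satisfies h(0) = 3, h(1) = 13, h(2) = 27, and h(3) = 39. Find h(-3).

57

Write h(u) = au^3 + bu^2 + cu + d. Substituting each data point gives a linear system:
  d = 3
  a + b + c + d = 13
  8a + 4b + 2c + d = 27
  27a + 9b + 3c + d = 39
Solving the system yields a = -1, b = 5, c = 6, d = 3.
So h(u) = -u^3 + 5u^2 + 6u + 3.
Then h(-3) = 57.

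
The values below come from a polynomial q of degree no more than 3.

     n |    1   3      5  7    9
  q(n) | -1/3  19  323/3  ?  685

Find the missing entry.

The 4 known points determine the degree-3 polynomial uniquely.
Write q(n) = an^3 + bn^2 + cn + d. Substituting each data point gives a linear system:
  a + b + c + d = -1/3
  27a + 9b + 3c + d = 19
  125a + 25b + 5c + d = 323/3
  729a + 81b + 9c + d = 685
Solving the system yields a = 1, b = -1/3, c = -2, d = 1.
So q(n) = n³ - (1/3)n² - 2n + 1.
Then q(7) = 941/3.

941/3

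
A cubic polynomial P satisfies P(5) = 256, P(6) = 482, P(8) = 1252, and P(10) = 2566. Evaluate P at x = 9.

Using the Lagrange interpolation formula with nodes 5, 6, 8, 10:
  L_0(x) = (x - 6)(x - 8)(x - 10) / -15
  L_1(x) = (x - 5)(x - 8)(x - 10) / 8
  L_2(x) = (x - 5)(x - 6)(x - 10) / -12
  L_3(x) = (x - 5)(x - 6)(x - 8) / 40
Then P(x) = 256·L_0(x) + 482·L_1(x) + 1252·L_2(x) + 2566·L_3(x).
Expanding and collecting terms gives P(x) = 3x³ - 4x² - 3x - 4.
Evaluating at x = 9: P(9) = 1832.

1832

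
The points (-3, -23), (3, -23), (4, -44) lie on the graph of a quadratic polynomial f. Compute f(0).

4

Using the Lagrange interpolation formula with nodes -3, 3, 4:
  L_0(t) = (t - 3)(t - 4) / 42
  L_1(t) = (t + 3)(t - 4) / -6
  L_2(t) = (t + 3)(t - 3) / 7
Then f(t) = -23·L_0(t) - 23·L_1(t) - 44·L_2(t).
Expanding and collecting terms gives f(t) = -3t^2 + 4.
Evaluating at t = 0: f(0) = 4.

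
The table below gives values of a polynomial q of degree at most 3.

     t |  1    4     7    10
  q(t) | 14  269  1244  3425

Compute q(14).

Write q(t) = at^3 + bt^2 + ct + d. Substituting each data point gives a linear system:
  a + b + c + d = 14
  64a + 16b + 4c + d = 269
  343a + 49b + 7c + d = 1244
  1000a + 100b + 10c + d = 3425
Solving the system yields a = 3, b = 4, c = 2, d = 5.
So q(t) = 3t^3 + 4t^2 + 2t + 5.
Then q(14) = 9049.

9049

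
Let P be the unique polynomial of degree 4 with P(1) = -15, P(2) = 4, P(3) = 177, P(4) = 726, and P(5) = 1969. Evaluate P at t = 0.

Write P(t) = at^4 + bt^3 + ct^2 + dt + e. Substituting each data point gives a linear system:
  a + b + c + d + e = -15
  16a + 8b + 4c + 2d + e = 4
  81a + 27b + 9c + 3d + e = 177
  256a + 64b + 16c + 4d + e = 726
  625a + 125b + 25c + 5d + e = 1969
Solving the system yields a = 4, b = -3, c = -5, d = -5, e = -6.
So P(t) = 4t^4 - 3t^3 - 5t^2 - 5t - 6.
Then P(0) = -6.

-6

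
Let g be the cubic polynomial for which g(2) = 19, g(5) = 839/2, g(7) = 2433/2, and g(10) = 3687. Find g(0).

2

Using the Lagrange interpolation formula with nodes 2, 5, 7, 10:
  L_0(u) = (u - 5)(u - 7)(u - 10) / -120
  L_1(u) = (u - 2)(u - 7)(u - 10) / 30
  L_2(u) = (u - 2)(u - 5)(u - 10) / -30
  L_3(u) = (u - 2)(u - 5)(u - 7) / 120
Then g(u) = 19·L_0(u) + 839/2·L_1(u) + 2433/2·L_2(u) + 3687·L_3(u).
Expanding and collecting terms gives g(u) = 4u^3 - 3u^2 - (3/2)u + 2.
Evaluating at u = 0: g(0) = 2.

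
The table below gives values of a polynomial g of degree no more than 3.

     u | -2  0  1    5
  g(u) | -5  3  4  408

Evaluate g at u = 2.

Using the Lagrange interpolation formula with nodes -2, 0, 1, 5:
  L_0(u) = u(u - 1)(u - 5) / -42
  L_1(u) = (u + 2)(u - 1)(u - 5) / 10
  L_2(u) = (u + 2)u(u - 5) / -12
  L_3(u) = (u + 2)u(u - 1) / 140
Then g(u) = -5·L_0(u) + 3·L_1(u) + 4·L_2(u) + 408·L_3(u).
Expanding and collecting terms gives g(u) = 3u^3 + 2u^2 - 4u + 3.
Evaluating at u = 2: g(2) = 27.

27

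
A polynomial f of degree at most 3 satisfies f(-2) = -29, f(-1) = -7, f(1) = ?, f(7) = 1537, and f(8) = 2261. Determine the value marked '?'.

The 4 known points determine the degree-3 polynomial uniquely.
Write f(u) = au^3 + bu^2 + cu + d. Substituting each data point gives a linear system:
  -8a + 4b - 2c + d = -29
  -a + b - c + d = -7
  343a + 49b + 7c + d = 1537
  512a + 64b + 8c + d = 2261
Solving the system yields a = 4, b = 3, c = 3, d = -3.
So f(u) = 4u³ + 3u² + 3u - 3.
Then f(1) = 7.

7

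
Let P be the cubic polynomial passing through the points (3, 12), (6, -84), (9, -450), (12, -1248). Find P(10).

-660

Write P(u) = au^3 + bu^2 + cu + d. Substituting each data point gives a linear system:
  27a + 9b + 3c + d = 12
  216a + 36b + 6c + d = -84
  729a + 81b + 9c + d = -450
  1728a + 144b + 12c + d = -1248
Solving the system yields a = -1, b = 3, c = 4, d = 0.
So P(u) = -u³ + 3u² + 4u.
Then P(10) = -660.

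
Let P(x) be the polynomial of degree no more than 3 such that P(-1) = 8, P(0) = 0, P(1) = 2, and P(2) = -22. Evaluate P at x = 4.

Forward differences of the values at x = -1, 0, 1, 2:
  P  : 8  0  2  -22
  Δ  : -8  2  -24
  Δ^2: 10  -26
  Δ^3: -36
The third differences are constant, confirming degree 3.
Interpolating (Newton forward form) and evaluating at x = 4 gives P(4) = -292.

-292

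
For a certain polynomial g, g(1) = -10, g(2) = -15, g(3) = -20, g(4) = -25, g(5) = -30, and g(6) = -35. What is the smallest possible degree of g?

1

Forward differences of the values at n = 1, 2, 3, 4, 5, 6:
  g  : -10  -15  -20  -25  -30  -35
  Δ  : -5  -5  -5  -5  -5
  Δ^2: 0  0  0  0
  Δ^3: 0  0  0
  Δ^4: 0  0
  Δ^5: 0
The first differences are constant (-5) and nonzero, while all higher differences vanish, so the minimal degree is 1.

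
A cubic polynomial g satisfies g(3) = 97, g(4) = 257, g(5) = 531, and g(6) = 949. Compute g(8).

2337

Write g(s) = as^3 + bs^2 + cs + d. Substituting each data point gives a linear system:
  27a + 9b + 3c + d = 97
  64a + 16b + 4c + d = 257
  125a + 25b + 5c + d = 531
  216a + 36b + 6c + d = 949
Solving the system yields a = 5, b = -3, c = -4, d = 1.
So g(s) = 5s^3 - 3s^2 - 4s + 1.
Then g(8) = 2337.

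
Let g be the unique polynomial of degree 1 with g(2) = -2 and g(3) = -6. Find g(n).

g(n) = -4n + 6

Write g(n) = an + b. Substituting each data point gives a linear system:
  2a + b = -2
  3a + b = -6
Solving the system yields a = -4, b = 6.
So g(n) = -4n + 6.
Check: g(2) = -2. ✓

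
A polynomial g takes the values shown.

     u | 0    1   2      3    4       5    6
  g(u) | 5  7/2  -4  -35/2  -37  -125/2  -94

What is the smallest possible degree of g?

Forward differences of the values at u = 0, 1, 2, 3, 4, 5, 6:
  g  : 5  7/2  -4  -35/2  -37  -125/2  -94
  Δ  : -3/2  -15/2  -27/2  -39/2  -51/2  -63/2
  Δ^2: -6  -6  -6  -6  -6
  Δ^3: 0  0  0  0
  Δ^4: 0  0  0
  Δ^5: 0  0
  Δ^6: 0
The second differences are constant (-6) and nonzero, while all higher differences vanish, so the minimal degree is 2.

2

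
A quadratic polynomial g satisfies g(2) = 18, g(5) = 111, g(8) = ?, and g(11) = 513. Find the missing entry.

On equispaced nodes a degree-2 polynomial has vanishing third forward difference, so
  - g(2) + 3·g(5) - 3·g(8) + g(11) = 0.
Substituting the known values and solving for g(8):
  -3·g(8) = -828
  g(8) = 276.

276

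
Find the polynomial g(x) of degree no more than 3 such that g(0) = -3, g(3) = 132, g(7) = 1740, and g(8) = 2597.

Using the Lagrange interpolation formula with nodes 0, 3, 7, 8:
  L_0(x) = (x - 3)(x - 7)(x - 8) / -168
  L_1(x) = x(x - 7)(x - 8) / 60
  L_2(x) = x(x - 3)(x - 8) / -28
  L_3(x) = x(x - 3)(x - 7) / 40
Then g(x) = -3·L_0(x) + 132·L_1(x) + 1740·L_2(x) + 2597·L_3(x).
Expanding and collecting terms gives g(x) = 5x^3 + x^2 - 3x - 3.
Check: g(3) = 132. ✓

g(x) = 5x^3 + x^2 - 3x - 3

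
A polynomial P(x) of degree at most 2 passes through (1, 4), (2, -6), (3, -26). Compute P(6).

Using the Lagrange interpolation formula with nodes 1, 2, 3:
  L_0(x) = (x - 2)(x - 3) / 2
  L_1(x) = (x - 1)(x - 3) / -1
  L_2(x) = (x - 1)(x - 2) / 2
Then P(x) = 4·L_0(x) - 6·L_1(x) - 26·L_2(x).
Expanding and collecting terms gives P(x) = -5x² + 5x + 4.
Evaluating at x = 6: P(6) = -146.

-146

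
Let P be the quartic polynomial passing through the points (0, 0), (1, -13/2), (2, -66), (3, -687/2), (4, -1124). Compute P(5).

-5625/2

Forward differences of the values at s = 0, 1, 2, 3, 4:
  P  : 0  -13/2  -66  -687/2  -1124
  Δ  : -13/2  -119/2  -555/2  -1561/2
  Δ^2: -53  -218  -503
  Δ^3: -165  -285
  Δ^4: -120
The fourth differences are constant, confirming degree 4.
Interpolating (Newton forward form) and evaluating at s = 5 gives P(5) = -5625/2.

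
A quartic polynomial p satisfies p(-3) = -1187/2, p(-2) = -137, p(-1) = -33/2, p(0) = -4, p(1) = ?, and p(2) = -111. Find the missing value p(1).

-31/2

On equispaced nodes a degree-4 polynomial has vanishing fifth forward difference, so
  - p(-3) + 5·p(-2) - 10·p(-1) + 10·p(0) - 5·p(1) + p(2) = 0.
Substituting the known values and solving for p(1):
  -5·p(1) = 155/2
  p(1) = -31/2.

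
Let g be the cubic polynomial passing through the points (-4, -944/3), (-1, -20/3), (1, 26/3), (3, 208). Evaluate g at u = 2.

202/3

Write g(u) = au^3 + bu^2 + cu + d. Substituting each data point gives a linear system:
  -64a + 16b - 4c + d = -944/3
  -a + b - c + d = -20/3
  a + b + c + d = 26/3
  27a + 9b + 3c + d = 208
Solving the system yields a = 6, b = 5, c = 5/3, d = -4.
So g(u) = 6u^3 + 5u^2 + (5/3)u - 4.
Then g(2) = 202/3.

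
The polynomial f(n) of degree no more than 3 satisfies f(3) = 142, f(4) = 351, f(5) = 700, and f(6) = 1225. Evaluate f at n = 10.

Using the Lagrange interpolation formula with nodes 3, 4, 5, 6:
  L_0(n) = (n - 4)(n - 5)(n - 6) / -6
  L_1(n) = (n - 3)(n - 5)(n - 6) / 2
  L_2(n) = (n - 3)(n - 4)(n - 6) / -2
  L_3(n) = (n - 3)(n - 4)(n - 5) / 6
Then f(n) = 142·L_0(n) + 351·L_1(n) + 700·L_2(n) + 1225·L_3(n).
Expanding and collecting terms gives f(n) = 6n^3 - 2n^2 + n - 5.
Evaluating at n = 10: f(10) = 5805.

5805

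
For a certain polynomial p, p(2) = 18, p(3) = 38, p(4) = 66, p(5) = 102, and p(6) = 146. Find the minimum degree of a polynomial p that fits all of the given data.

Forward differences of the values at u = 2, 3, 4, 5, 6:
  p  : 18  38  66  102  146
  Δ  : 20  28  36  44
  Δ^2: 8  8  8
  Δ^3: 0  0
  Δ^4: 0
The second differences are constant (8) and nonzero, while all higher differences vanish, so the minimal degree is 2.

2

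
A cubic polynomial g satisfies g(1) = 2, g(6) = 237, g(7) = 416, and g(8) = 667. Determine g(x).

g(x) = 2x^3 - 6x^2 + 3x + 3

Write g(x) = ax^3 + bx^2 + cx + d. Substituting each data point gives a linear system:
  a + b + c + d = 2
  216a + 36b + 6c + d = 237
  343a + 49b + 7c + d = 416
  512a + 64b + 8c + d = 667
Solving the system yields a = 2, b = -6, c = 3, d = 3.
So g(x) = 2x^3 - 6x^2 + 3x + 3.
Check: g(7) = 416. ✓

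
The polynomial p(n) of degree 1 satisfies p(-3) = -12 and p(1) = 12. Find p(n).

p(n) = 6n + 6

Write p(n) = an + b. Substituting each data point gives a linear system:
  -3a + b = -12
  a + b = 12
Solving the system yields a = 6, b = 6.
So p(n) = 6n + 6.
Check: p(1) = 12. ✓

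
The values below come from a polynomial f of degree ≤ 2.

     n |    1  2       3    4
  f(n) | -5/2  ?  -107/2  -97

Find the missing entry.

-22

On equispaced nodes a degree-2 polynomial has vanishing third forward difference, so
  - f(1) + 3·f(2) - 3·f(3) + f(4) = 0.
Substituting the known values and solving for f(2):
  3·f(2) = -66
  f(2) = -22.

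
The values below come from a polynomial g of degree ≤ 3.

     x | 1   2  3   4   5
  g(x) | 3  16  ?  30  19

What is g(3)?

On equispaced nodes a degree-3 polynomial has vanishing fourth forward difference, so
  g(1) - 4·g(2) + 6·g(3) - 4·g(4) + g(5) = 0.
Substituting the known values and solving for g(3):
  6·g(3) = 162
  g(3) = 27.

27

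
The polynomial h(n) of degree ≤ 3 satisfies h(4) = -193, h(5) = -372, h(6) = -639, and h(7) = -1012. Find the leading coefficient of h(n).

Write h(n) = an^3 + bn^2 + cn + d. Substituting each data point gives a linear system:
  64a + 16b + 4c + d = -193
  125a + 25b + 5c + d = -372
  216a + 36b + 6c + d = -639
  343a + 49b + 7c + d = -1012
Solving the system yields a = -3, b = 1, c = -5, d = 3.
So h(n) = -3n^3 + n^2 - 5n + 3.
The leading coefficient is -3.

-3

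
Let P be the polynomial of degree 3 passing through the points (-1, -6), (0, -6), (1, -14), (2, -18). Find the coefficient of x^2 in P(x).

Write P(x) = ax^3 + bx^2 + cx + d. Substituting each data point gives a linear system:
  -a + b - c + d = -6
  d = -6
  a + b + c + d = -14
  8a + 4b + 2c + d = -18
Solving the system yields a = 2, b = -4, c = -6, d = -6.
So P(x) = 2x^3 - 4x^2 - 6x - 6.
The coefficient of x^2 is -4.

-4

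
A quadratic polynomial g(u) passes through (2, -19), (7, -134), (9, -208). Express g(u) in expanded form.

g(u) = -2u^2 - 5u - 1

Write g(u) = au^2 + bu + c. Substituting each data point gives a linear system:
  4a + 2b + c = -19
  49a + 7b + c = -134
  81a + 9b + c = -208
Solving the system yields a = -2, b = -5, c = -1.
So g(u) = -2u^2 - 5u - 1.
Check: g(2) = -19. ✓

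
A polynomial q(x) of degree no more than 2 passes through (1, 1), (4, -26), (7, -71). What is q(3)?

-15

Write q(x) = ax^2 + bx + c. Substituting each data point gives a linear system:
  a + b + c = 1
  16a + 4b + c = -26
  49a + 7b + c = -71
Solving the system yields a = -1, b = -4, c = 6.
So q(x) = -x² - 4x + 6.
Then q(3) = -15.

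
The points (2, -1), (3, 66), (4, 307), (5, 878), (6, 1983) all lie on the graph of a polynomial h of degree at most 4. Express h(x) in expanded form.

Write h(x) = ax^4 + bx^3 + cx^2 + dx + e. Substituting each data point gives a linear system:
  16a + 8b + 4c + 2d + e = -1
  81a + 27b + 9c + 3d + e = 66
  256a + 64b + 16c + 4d + e = 307
  625a + 125b + 25c + 5d + e = 878
  1296a + 216b + 36c + 6d + e = 1983
Solving the system yields a = 2, b = -2, c = -5, d = 0, e = 3.
So h(x) = 2x^4 - 2x^3 - 5x^2 + 3.
Check: h(4) = 307. ✓

h(x) = 2x^4 - 2x^3 - 5x^2 + 3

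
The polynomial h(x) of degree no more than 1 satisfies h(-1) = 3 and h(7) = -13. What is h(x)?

Write h(x) = ax + b. Substituting each data point gives a linear system:
  -a + b = 3
  7a + b = -13
Solving the system yields a = -2, b = 1.
So h(x) = -2x + 1.
Check: h(-1) = 3. ✓

h(x) = -2x + 1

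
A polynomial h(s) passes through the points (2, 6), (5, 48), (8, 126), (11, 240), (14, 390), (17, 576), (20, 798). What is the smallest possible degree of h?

Forward differences of the values at s = 2, 5, 8, 11, 14, 17, 20:
  h  : 6  48  126  240  390  576  798
  Δ  : 42  78  114  150  186  222
  Δ^2: 36  36  36  36  36
  Δ^3: 0  0  0  0
  Δ^4: 0  0  0
  Δ^5: 0  0
  Δ^6: 0
The second differences are constant (36) and nonzero, while all higher differences vanish, so the minimal degree is 2.

2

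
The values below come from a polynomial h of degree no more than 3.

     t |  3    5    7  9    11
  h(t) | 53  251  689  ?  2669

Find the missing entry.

The 4 known points determine the degree-3 polynomial uniquely.
Write h(t) = at^3 + bt^2 + ct + d. Substituting each data point gives a linear system:
  27a + 9b + 3c + d = 53
  125a + 25b + 5c + d = 251
  343a + 49b + 7c + d = 689
  1331a + 121b + 11c + d = 2669
Solving the system yields a = 2, b = 0, c = 1, d = -4.
So h(t) = 2t³ + t - 4.
Then h(9) = 1463.

1463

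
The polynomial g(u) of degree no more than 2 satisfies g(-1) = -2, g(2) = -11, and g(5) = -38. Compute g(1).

-6

Using the Lagrange interpolation formula with nodes -1, 2, 5:
  L_0(u) = (u - 2)(u - 5) / 18
  L_1(u) = (u + 1)(u - 5) / -9
  L_2(u) = (u + 1)(u - 2) / 18
Then g(u) = -2·L_0(u) - 11·L_1(u) - 38·L_2(u).
Expanding and collecting terms gives g(u) = -u^2 - 2u - 3.
Evaluating at u = 1: g(1) = -6.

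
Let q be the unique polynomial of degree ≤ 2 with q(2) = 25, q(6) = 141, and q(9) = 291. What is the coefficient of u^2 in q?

3

Write q(u) = au^2 + bu + c. Substituting each data point gives a linear system:
  4a + 2b + c = 25
  36a + 6b + c = 141
  81a + 9b + c = 291
Solving the system yields a = 3, b = 5, c = 3.
So q(u) = 3u^2 + 5u + 3.
The leading coefficient is 3.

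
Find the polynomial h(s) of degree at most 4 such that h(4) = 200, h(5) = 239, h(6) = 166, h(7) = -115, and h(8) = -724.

Write h(s) = as^4 + bs^3 + cs^2 + ds + e. Substituting each data point gives a linear system:
  256a + 64b + 16c + 4d + e = 200
  625a + 125b + 25c + 5d + e = 239
  1296a + 216b + 36c + 6d + e = 166
  2401a + 343b + 49c + 7d + e = -115
  4096a + 512b + 64c + 8d + e = -724
Solving the system yields a = -1, b = 6, c = 5, d = -3, e = 4.
So h(s) = -s⁴ + 6s³ + 5s² - 3s + 4.
Check: h(4) = 200. ✓

h(s) = -s^4 + 6s^3 + 5s^2 - 3s + 4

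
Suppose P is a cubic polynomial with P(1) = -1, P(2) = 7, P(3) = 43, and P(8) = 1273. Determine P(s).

P(s) = 3s^3 - 4s^2 - s + 1

Write P(s) = as^3 + bs^2 + cs + d. Substituting each data point gives a linear system:
  a + b + c + d = -1
  8a + 4b + 2c + d = 7
  27a + 9b + 3c + d = 43
  512a + 64b + 8c + d = 1273
Solving the system yields a = 3, b = -4, c = -1, d = 1.
So P(s) = 3s^3 - 4s^2 - s + 1.
Check: P(1) = -1. ✓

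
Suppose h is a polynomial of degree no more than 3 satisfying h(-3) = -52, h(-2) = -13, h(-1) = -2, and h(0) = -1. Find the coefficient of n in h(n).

Write h(n) = an^3 + bn^2 + cn + d. Substituting each data point gives a linear system:
  -27a + 9b - 3c + d = -52
  -8a + 4b - 2c + d = -13
  -a + b - c + d = -2
  d = -1
Solving the system yields a = 3, b = 4, c = 2, d = -1.
So h(n) = 3n^3 + 4n^2 + 2n - 1.
The coefficient of n is 2.

2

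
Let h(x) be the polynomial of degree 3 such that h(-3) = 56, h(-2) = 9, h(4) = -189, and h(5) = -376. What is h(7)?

-1044

Write h(x) = ax^3 + bx^2 + cx + d. Substituting each data point gives a linear system:
  -27a + 9b - 3c + d = 56
  -8a + 4b - 2c + d = 9
  64a + 16b + 4c + d = -189
  125a + 25b + 5c + d = -376
Solving the system yields a = -3, b = -1, c = 5, d = -1.
So h(x) = -3x^3 - x^2 + 5x - 1.
Then h(7) = -1044.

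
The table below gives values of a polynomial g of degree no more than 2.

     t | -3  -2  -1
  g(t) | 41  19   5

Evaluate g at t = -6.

Write g(t) = at^2 + bt + c. Substituting each data point gives a linear system:
  9a - 3b + c = 41
  4a - 2b + c = 19
  a - b + c = 5
Solving the system yields a = 4, b = -2, c = -1.
So g(t) = 4t^2 - 2t - 1.
Then g(-6) = 155.

155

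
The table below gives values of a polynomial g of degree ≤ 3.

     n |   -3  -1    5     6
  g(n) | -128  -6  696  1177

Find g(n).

Write g(n) = an^3 + bn^2 + cn + d. Substituting each data point gives a linear system:
  -27a + 9b - 3c + d = -128
  -a + b - c + d = -6
  125a + 25b + 5c + d = 696
  216a + 36b + 6c + d = 1177
Solving the system yields a = 5, b = 2, c = 4, d = 1.
So g(n) = 5n^3 + 2n^2 + 4n + 1.
Check: g(6) = 1177. ✓

g(n) = 5n^3 + 2n^2 + 4n + 1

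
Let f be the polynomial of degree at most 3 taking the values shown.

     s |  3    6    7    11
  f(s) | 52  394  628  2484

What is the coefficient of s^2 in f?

Write f(s) = as^3 + bs^2 + cs + d. Substituting each data point gives a linear system:
  27a + 9b + 3c + d = 52
  216a + 36b + 6c + d = 394
  343a + 49b + 7c + d = 628
  1331a + 121b + 11c + d = 2484
Solving the system yields a = 2, b = -2, c = 6, d = -2.
So f(s) = 2s^3 - 2s^2 + 6s - 2.
The coefficient of s^2 is -2.

-2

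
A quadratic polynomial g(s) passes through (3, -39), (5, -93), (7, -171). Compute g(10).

-333

Write g(s) = as^2 + bs + c. Substituting each data point gives a linear system:
  9a + 3b + c = -39
  25a + 5b + c = -93
  49a + 7b + c = -171
Solving the system yields a = -3, b = -3, c = -3.
So g(s) = -3s^2 - 3s - 3.
Then g(10) = -333.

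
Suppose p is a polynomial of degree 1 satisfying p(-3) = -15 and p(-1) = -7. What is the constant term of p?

-3

Write p(t) = at + b. Substituting each data point gives a linear system:
  -3a + b = -15
  -a + b = -7
Solving the system yields a = 4, b = -3.
So p(t) = 4t - 3.
The constant term is -3.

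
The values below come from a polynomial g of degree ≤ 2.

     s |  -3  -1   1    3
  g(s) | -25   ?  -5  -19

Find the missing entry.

-7

The 3 known points determine the degree-2 polynomial uniquely.
Write g(s) = as^2 + bs + c. Substituting each data point gives a linear system:
  9a - 3b + c = -25
  a + b + c = -5
  9a + 3b + c = -19
Solving the system yields a = -2, b = 1, c = -4.
So g(s) = -2s^2 + s - 4.
Then g(-1) = -7.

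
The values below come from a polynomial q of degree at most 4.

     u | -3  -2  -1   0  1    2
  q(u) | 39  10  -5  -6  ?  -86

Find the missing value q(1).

On equispaced nodes a degree-4 polynomial has vanishing fifth forward difference, so
  - q(-3) + 5·q(-2) - 10·q(-1) + 10·q(0) - 5·q(1) + q(2) = 0.
Substituting the known values and solving for q(1):
  -5·q(1) = 85
  q(1) = -17.

-17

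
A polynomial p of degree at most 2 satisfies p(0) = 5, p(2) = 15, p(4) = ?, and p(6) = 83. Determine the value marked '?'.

41

The 3 known points determine the degree-2 polynomial uniquely.
Write p(n) = an^2 + bn + c. Substituting each data point gives a linear system:
  c = 5
  4a + 2b + c = 15
  36a + 6b + c = 83
Solving the system yields a = 2, b = 1, c = 5.
So p(n) = 2n² + n + 5.
Then p(4) = 41.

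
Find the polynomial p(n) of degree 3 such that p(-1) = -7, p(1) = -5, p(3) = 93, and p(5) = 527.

Using the Lagrange interpolation formula with nodes -1, 1, 3, 5:
  L_0(n) = (n - 1)(n - 3)(n - 5) / -48
  L_1(n) = (n + 1)(n - 3)(n - 5) / 16
  L_2(n) = (n + 1)(n - 1)(n - 5) / -16
  L_3(n) = (n + 1)(n - 1)(n - 3) / 48
Then p(n) = -7·L_0(n) - 5·L_1(n) + 93·L_2(n) + 527·L_3(n).
Expanding and collecting terms gives p(n) = 5n^3 - 3n^2 - 4n - 3.
Check: p(5) = 527. ✓

p(n) = 5n^3 - 3n^2 - 4n - 3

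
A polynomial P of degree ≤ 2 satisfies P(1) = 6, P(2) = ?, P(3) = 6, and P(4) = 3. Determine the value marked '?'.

7

On equispaced nodes a degree-2 polynomial has vanishing third forward difference, so
  - P(1) + 3·P(2) - 3·P(3) + P(4) = 0.
Substituting the known values and solving for P(2):
  3·P(2) = 21
  P(2) = 7.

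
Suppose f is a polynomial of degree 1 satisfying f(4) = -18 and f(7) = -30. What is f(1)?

Write f(s) = as + b. Substituting each data point gives a linear system:
  4a + b = -18
  7a + b = -30
Solving the system yields a = -4, b = -2.
So f(s) = -4s - 2.
Then f(1) = -6.

-6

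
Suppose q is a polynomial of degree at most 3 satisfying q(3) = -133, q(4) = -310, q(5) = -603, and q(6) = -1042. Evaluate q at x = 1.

Forward differences of the values at x = 3, 4, 5, 6:
  q  : -133  -310  -603  -1042
  Δ  : -177  -293  -439
  Δ^2: -116  -146
  Δ^3: -30
The third differences are constant, confirming degree 3.
Interpolating (Newton forward form) and evaluating at x = 1 gives q(1) = -7.

-7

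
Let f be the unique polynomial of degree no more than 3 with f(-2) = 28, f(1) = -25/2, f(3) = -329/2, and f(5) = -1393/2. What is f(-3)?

Using the Lagrange interpolation formula with nodes -2, 1, 3, 5:
  L_0(x) = (x - 1)(x - 3)(x - 5) / -105
  L_1(x) = (x + 2)(x - 3)(x - 5) / 24
  L_2(x) = (x + 2)(x - 1)(x - 5) / -20
  L_3(x) = (x + 2)(x - 1)(x - 3) / 56
Then f(x) = 28·L_0(x) - 25/2·L_1(x) - 329/2·L_2(x) - 1393/2·L_3(x).
Expanding and collecting terms gives f(x) = -5x^3 - (5/2)x^2 - x - 4.
Evaluating at x = -3: f(-3) = 223/2.

223/2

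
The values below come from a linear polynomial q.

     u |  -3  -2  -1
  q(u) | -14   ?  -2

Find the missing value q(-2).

On equispaced nodes a degree-1 polynomial has vanishing second forward difference, so
  q(-3) - 2·q(-2) + q(-1) = 0.
Substituting the known values and solving for q(-2):
  -2·q(-2) = 16
  q(-2) = -8.

-8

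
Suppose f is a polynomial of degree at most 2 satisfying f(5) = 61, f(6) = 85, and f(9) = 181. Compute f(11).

265

Write f(n) = an^2 + bn + c. Substituting each data point gives a linear system:
  25a + 5b + c = 61
  36a + 6b + c = 85
  81a + 9b + c = 181
Solving the system yields a = 2, b = 2, c = 1.
So f(n) = 2n² + 2n + 1.
Then f(11) = 265.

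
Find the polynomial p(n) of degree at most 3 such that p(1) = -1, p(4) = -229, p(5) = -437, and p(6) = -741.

Using the Lagrange interpolation formula with nodes 1, 4, 5, 6:
  L_0(n) = (n - 4)(n - 5)(n - 6) / -60
  L_1(n) = (n - 1)(n - 5)(n - 6) / 6
  L_2(n) = (n - 1)(n - 4)(n - 6) / -4
  L_3(n) = (n - 1)(n - 4)(n - 5) / 10
Then p(n) = -1·L_0(n) - 229·L_1(n) - 437·L_2(n) - 741·L_3(n).
Expanding and collecting terms gives p(n) = -3n^3 - 3n^2 + 2n + 3.
Check: p(6) = -741. ✓

p(n) = -3n^3 - 3n^2 + 2n + 3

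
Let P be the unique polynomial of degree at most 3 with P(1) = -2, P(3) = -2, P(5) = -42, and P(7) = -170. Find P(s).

Write P(s) = as^3 + bs^2 + cs + d. Substituting each data point gives a linear system:
  a + b + c + d = -2
  27a + 9b + 3c + d = -2
  125a + 25b + 5c + d = -42
  343a + 49b + 7c + d = -170
Solving the system yields a = -1, b = 4, c = -3, d = -2.
So P(s) = -s^3 + 4s^2 - 3s - 2.
Check: P(7) = -170. ✓

P(s) = -s^3 + 4s^2 - 3s - 2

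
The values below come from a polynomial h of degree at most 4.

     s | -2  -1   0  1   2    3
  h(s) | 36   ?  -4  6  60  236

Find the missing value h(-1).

On equispaced nodes a degree-4 polynomial has vanishing fifth forward difference, so
  - h(-2) + 5·h(-1) - 10·h(0) + 10·h(1) - 5·h(2) + h(3) = 0.
Substituting the known values and solving for h(-1):
  5·h(-1) = 0
  h(-1) = 0.

0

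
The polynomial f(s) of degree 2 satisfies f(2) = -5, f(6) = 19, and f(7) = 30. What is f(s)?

f(s) = s^2 - 2s - 5

Write f(s) = as^2 + bs + c. Substituting each data point gives a linear system:
  4a + 2b + c = -5
  36a + 6b + c = 19
  49a + 7b + c = 30
Solving the system yields a = 1, b = -2, c = -5.
So f(s) = s² - 2s - 5.
Check: f(7) = 30. ✓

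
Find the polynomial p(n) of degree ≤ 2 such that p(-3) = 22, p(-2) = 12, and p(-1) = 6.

Using the Lagrange interpolation formula with nodes -3, -2, -1:
  L_0(n) = (n + 2)(n + 1) / 2
  L_1(n) = (n + 3)(n + 1) / -1
  L_2(n) = (n + 3)(n + 2) / 2
Then p(n) = 22·L_0(n) + 12·L_1(n) + 6·L_2(n).
Expanding and collecting terms gives p(n) = 2n^2 + 4.
Check: p(-3) = 22. ✓

p(n) = 2n^2 + 4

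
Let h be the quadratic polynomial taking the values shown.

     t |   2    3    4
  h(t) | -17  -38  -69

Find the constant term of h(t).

-5

Write h(t) = at^2 + bt + c. Substituting each data point gives a linear system:
  4a + 2b + c = -17
  9a + 3b + c = -38
  16a + 4b + c = -69
Solving the system yields a = -5, b = 4, c = -5.
So h(t) = -5t² + 4t - 5.
The constant term is -5.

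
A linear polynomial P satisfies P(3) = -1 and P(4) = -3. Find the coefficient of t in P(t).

-2

Write P(t) = at + b. Substituting each data point gives a linear system:
  3a + b = -1
  4a + b = -3
Solving the system yields a = -2, b = 5.
So P(t) = -2t + 5.
The leading coefficient is -2.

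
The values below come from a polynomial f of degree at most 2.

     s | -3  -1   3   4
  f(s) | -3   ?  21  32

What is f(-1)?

The 3 known points determine the degree-2 polynomial uniquely.
Write f(s) = as^2 + bs + c. Substituting each data point gives a linear system:
  9a - 3b + c = -3
  9a + 3b + c = 21
  16a + 4b + c = 32
Solving the system yields a = 1, b = 4, c = 0.
So f(s) = s^2 + 4s.
Then f(-1) = -3.

-3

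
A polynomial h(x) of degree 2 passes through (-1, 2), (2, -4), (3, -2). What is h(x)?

Write h(x) = ax^2 + bx + c. Substituting each data point gives a linear system:
  a - b + c = 2
  4a + 2b + c = -4
  9a + 3b + c = -2
Solving the system yields a = 1, b = -3, c = -2.
So h(x) = x^2 - 3x - 2.
Check: h(-1) = 2. ✓

h(x) = x^2 - 3x - 2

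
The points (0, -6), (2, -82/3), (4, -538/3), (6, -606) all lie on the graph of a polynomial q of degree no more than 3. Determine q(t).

Write q(t) = at^3 + bt^2 + ct + d. Substituting each data point gives a linear system:
  d = -6
  8a + 4b + 2c + d = -82/3
  64a + 16b + 4c + d = -538/3
  216a + 36b + 6c + d = -606
Solving the system yields a = -3, b = 5/3, c = -2, d = -6.
So q(t) = -3t³ + (5/3)t² - 2t - 6.
Check: q(2) = -82/3. ✓

q(t) = -3t^3 + (5/3)t^2 - 2t - 6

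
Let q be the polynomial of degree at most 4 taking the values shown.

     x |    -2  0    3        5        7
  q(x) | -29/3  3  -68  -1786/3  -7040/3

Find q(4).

Using the Lagrange interpolation formula with nodes -2, 0, 3, 5, 7:
  L_0(x) = x(x - 3)(x - 5)(x - 7) / 630
  L_1(x) = (x + 2)(x - 3)(x - 5)(x - 7) / -210
  L_2(x) = (x + 2)x(x - 5)(x - 7) / 120
  L_3(x) = (x + 2)x(x - 3)(x - 7) / -140
  L_4(x) = (x + 2)x(x - 3)(x - 5) / 504
Then q(x) = -29/3·L_0(x) + 3·L_1(x) - 68·L_2(x) - 1786/3·L_3(x) - 7040/3·L_4(x).
Expanding and collecting terms gives q(x) = -x^4 + x^2 + (1/3)x + 3.
Evaluating at x = 4: q(4) = -707/3.

-707/3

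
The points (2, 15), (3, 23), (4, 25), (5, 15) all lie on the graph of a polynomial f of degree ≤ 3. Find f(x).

f(x) = -x^3 + 6x^2 - 3x + 5

Using the Lagrange interpolation formula with nodes 2, 3, 4, 5:
  L_0(x) = (x - 3)(x - 4)(x - 5) / -6
  L_1(x) = (x - 2)(x - 4)(x - 5) / 2
  L_2(x) = (x - 2)(x - 3)(x - 5) / -2
  L_3(x) = (x - 2)(x - 3)(x - 4) / 6
Then f(x) = 15·L_0(x) + 23·L_1(x) + 25·L_2(x) + 15·L_3(x).
Expanding and collecting terms gives f(x) = -x^3 + 6x^2 - 3x + 5.
Check: f(2) = 15. ✓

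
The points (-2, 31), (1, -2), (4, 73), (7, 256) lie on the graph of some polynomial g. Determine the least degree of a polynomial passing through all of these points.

2

Forward differences of the values at t = -2, 1, 4, 7:
  g  : 31  -2  73  256
  Δ  : -33  75  183
  Δ^2: 108  108
  Δ^3: 0
The second differences are constant (108) and nonzero, while all higher differences vanish, so the minimal degree is 2.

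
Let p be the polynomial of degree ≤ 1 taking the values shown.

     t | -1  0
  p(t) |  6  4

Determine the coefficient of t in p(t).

-2

Write p(t) = at + b. Substituting each data point gives a linear system:
  -a + b = 6
  b = 4
Solving the system yields a = -2, b = 4.
So p(t) = -2t + 4.
The leading coefficient is -2.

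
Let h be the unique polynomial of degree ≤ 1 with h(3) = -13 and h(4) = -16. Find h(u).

Write h(u) = au + b. Substituting each data point gives a linear system:
  3a + b = -13
  4a + b = -16
Solving the system yields a = -3, b = -4.
So h(u) = -3u - 4.
Check: h(3) = -13. ✓

h(u) = -3u - 4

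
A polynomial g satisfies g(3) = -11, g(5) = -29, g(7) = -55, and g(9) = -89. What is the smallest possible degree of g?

2

Forward differences of the values at n = 3, 5, 7, 9:
  g  : -11  -29  -55  -89
  Δ  : -18  -26  -34
  Δ^2: -8  -8
  Δ^3: 0
The second differences are constant (-8) and nonzero, while all higher differences vanish, so the minimal degree is 2.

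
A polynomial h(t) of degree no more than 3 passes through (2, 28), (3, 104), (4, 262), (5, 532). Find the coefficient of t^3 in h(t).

Write h(t) = at^3 + bt^2 + ct + d. Substituting each data point gives a linear system:
  8a + 4b + 2c + d = 28
  27a + 9b + 3c + d = 104
  64a + 16b + 4c + d = 262
  125a + 25b + 5c + d = 532
Solving the system yields a = 5, b = -4, c = 1, d = 2.
So h(t) = 5t^3 - 4t^2 + t + 2.
The leading coefficient is 5.

5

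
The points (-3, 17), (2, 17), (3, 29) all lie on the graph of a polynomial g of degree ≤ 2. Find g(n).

g(n) = 2n^2 + 2n + 5

Write g(n) = an^2 + bn + c. Substituting each data point gives a linear system:
  9a - 3b + c = 17
  4a + 2b + c = 17
  9a + 3b + c = 29
Solving the system yields a = 2, b = 2, c = 5.
So g(n) = 2n² + 2n + 5.
Check: g(-3) = 17. ✓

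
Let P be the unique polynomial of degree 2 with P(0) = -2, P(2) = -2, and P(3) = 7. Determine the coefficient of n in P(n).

Write P(n) = an^2 + bn + c. Substituting each data point gives a linear system:
  c = -2
  4a + 2b + c = -2
  9a + 3b + c = 7
Solving the system yields a = 3, b = -6, c = -2.
So P(n) = 3n^2 - 6n - 2.
The coefficient of n is -6.

-6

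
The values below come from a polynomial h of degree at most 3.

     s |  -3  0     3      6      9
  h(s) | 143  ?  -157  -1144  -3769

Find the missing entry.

2

On equispaced nodes a degree-3 polynomial has vanishing fourth forward difference, so
  h(-3) - 4·h(0) + 6·h(3) - 4·h(6) + h(9) = 0.
Substituting the known values and solving for h(0):
  -4·h(0) = -8
  h(0) = 2.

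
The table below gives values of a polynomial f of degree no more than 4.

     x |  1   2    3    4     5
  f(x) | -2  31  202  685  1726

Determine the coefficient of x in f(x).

Write f(x) = ax^4 + bx^3 + cx^2 + dx + e. Substituting each data point gives a linear system:
  a + b + c + d + e = -2
  16a + 8b + 4c + 2d + e = 31
  81a + 27b + 9c + 3d + e = 202
  256a + 64b + 16c + 4d + e = 685
  625a + 125b + 25c + 5d + e = 1726
Solving the system yields a = 3, b = -1, c = 0, d = -5, e = 1.
So f(x) = 3x⁴ - x³ - 5x + 1.
The coefficient of x is -5.

-5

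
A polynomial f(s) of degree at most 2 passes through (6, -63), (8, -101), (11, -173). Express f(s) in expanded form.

Write f(s) = as^2 + bs + c. Substituting each data point gives a linear system:
  36a + 6b + c = -63
  64a + 8b + c = -101
  121a + 11b + c = -173
Solving the system yields a = -1, b = -5, c = 3.
So f(s) = -s² - 5s + 3.
Check: f(11) = -173. ✓

f(s) = -s^2 - 5s + 3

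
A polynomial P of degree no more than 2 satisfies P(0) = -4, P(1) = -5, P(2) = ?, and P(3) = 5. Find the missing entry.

-2

The 3 known points determine the degree-2 polynomial uniquely.
Write P(u) = au^2 + bu + c. Substituting each data point gives a linear system:
  c = -4
  a + b + c = -5
  9a + 3b + c = 5
Solving the system yields a = 2, b = -3, c = -4.
So P(u) = 2u^2 - 3u - 4.
Then P(2) = -2.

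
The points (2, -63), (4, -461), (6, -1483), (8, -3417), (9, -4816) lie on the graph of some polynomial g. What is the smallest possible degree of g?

3

Divided differences on the nodes 2, 4, 6, 8, 9:
  order 0: -63  -461  -1483  -3417  -4816
  order 1: -199  -511  -967  -1399
  order 2: -78  -114  -144
  order 3: -6  -6
  order 4: 0
The order-3 divided differences are all -6 (nonzero) and every higher order vanishes, so the data lies on a polynomial of degree exactly 3.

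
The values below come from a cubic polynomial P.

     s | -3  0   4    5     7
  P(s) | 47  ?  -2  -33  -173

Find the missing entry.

2

The 4 known points determine the degree-3 polynomial uniquely.
Write P(s) = as^3 + bs^2 + cs + d. Substituting each data point gives a linear system:
  -27a + 9b - 3c + d = 47
  64a + 16b + 4c + d = -2
  125a + 25b + 5c + d = -33
  343a + 49b + 7c + d = -173
Solving the system yields a = -1, b = 3, c = 3, d = 2.
So P(s) = -s^3 + 3s^2 + 3s + 2.
Then P(0) = 2.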